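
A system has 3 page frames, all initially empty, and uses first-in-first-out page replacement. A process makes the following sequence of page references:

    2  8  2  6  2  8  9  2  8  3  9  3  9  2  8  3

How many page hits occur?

2 -> fault, frames (2)
8 -> fault, frames (2 8)
2 -> hit
6 -> fault, frames (2 8 6)
2 -> hit
8 -> hit
9 -> fault, evict 2, frames (8 6 9)
2 -> fault, evict 8, frames (6 9 2)
8 -> fault, evict 6, frames (9 2 8)
3 -> fault, evict 9, frames (2 8 3)
9 -> fault, evict 2, frames (8 3 9)
3 -> hit
9 -> hit
2 -> fault, evict 8, frames (3 9 2)
8 -> fault, evict 3, frames (9 2 8)
3 -> fault, evict 9, frames (2 8 3)
Hits: 5.

5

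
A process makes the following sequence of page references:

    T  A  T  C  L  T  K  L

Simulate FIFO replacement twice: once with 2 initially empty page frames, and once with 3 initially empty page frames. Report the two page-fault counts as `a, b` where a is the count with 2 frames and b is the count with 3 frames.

2 frames: F F . F F F F F → 7 faults.
3 frames: F F . F F F F . → 6 faults.
6 < 7: adding a frame reduced faults, as is typical.

7, 6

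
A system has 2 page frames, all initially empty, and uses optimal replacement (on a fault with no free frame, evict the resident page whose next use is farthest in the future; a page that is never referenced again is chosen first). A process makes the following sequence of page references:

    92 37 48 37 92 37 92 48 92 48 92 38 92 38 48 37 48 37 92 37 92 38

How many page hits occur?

92: fault, frames (92)
37: fault, frames (92 37)
48: fault, evict 92, frames (37 48)
37: hit
92: fault, evict 48, frames (37 92)
37: hit
92: hit
48: fault, evict 37, frames (92 48)
92: hit
48: hit
92: hit
38: fault, evict 48, frames (92 38)
92: hit
38: hit
48: fault, evict 38, frames (92 48)
37: fault, evict 92, frames (48 37)
48: hit
37: hit
92: fault, evict 48, frames (37 92)
37: hit
92: hit
38: fault, evict 92, frames (37 38)
Hits: 12.

12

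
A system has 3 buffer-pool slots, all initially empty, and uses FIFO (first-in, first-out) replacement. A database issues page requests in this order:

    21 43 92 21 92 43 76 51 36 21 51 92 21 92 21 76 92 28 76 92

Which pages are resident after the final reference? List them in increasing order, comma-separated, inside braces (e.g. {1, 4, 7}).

{28, 76, 92}

21 -> fault, frames {21}
43 -> fault, frames {21,43}
92 -> fault, frames {21,43,92}
21 -> hit
92 -> hit
43 -> hit
76 -> fault, evict 21, frames {43,92,76}
51 -> fault, evict 43, frames {92,76,51}
36 -> fault, evict 92, frames {76,51,36}
21 -> fault, evict 76, frames {51,36,21}
51 -> hit
92 -> fault, evict 51, frames {36,21,92}
21 -> hit
92 -> hit
21 -> hit
76 -> fault, evict 36, frames {21,92,76}
92 -> hit
28 -> fault, evict 21, frames {92,76,28}
76 -> hit
92 -> hit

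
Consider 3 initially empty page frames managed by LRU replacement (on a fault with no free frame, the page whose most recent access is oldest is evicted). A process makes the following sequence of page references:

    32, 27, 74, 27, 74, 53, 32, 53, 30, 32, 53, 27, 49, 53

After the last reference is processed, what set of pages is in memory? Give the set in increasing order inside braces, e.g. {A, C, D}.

32 → fault, frames [32]
27 → fault, frames [32, 27]
74 → fault, frames [32, 27, 74]
27 → hit
74 → hit
53 → fault, evict 32, frames [27, 74, 53]
32 → fault, evict 27, frames [74, 53, 32]
53 → hit
30 → fault, evict 74, frames [32, 53, 30]
32 → hit
53 → hit
27 → fault, evict 30, frames [32, 53, 27]
49 → fault, evict 32, frames [53, 27, 49]
53 → hit

{27, 49, 53}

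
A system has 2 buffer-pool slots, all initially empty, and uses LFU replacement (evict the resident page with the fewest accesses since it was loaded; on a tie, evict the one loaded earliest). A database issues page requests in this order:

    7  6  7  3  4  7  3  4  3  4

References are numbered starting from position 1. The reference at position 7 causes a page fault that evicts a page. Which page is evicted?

pos 1: 7: miss, frames [7]
pos 2: 6: miss, frames [7, 6]
pos 3: 7: hit
pos 4: 3: miss, evict 6, frames [7, 3]
pos 5: 4: miss, evict 3, frames [7, 4]
pos 6: 7: hit
pos 7: 3: miss, evict 4, frames [7, 3]
At position 7, page 4 is evicted.

4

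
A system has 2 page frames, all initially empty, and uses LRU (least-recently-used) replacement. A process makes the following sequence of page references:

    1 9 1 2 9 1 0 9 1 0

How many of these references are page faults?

1 -> fault, frames {1}
9 -> fault, frames {1,9}
1 -> hit
2 -> fault, evict 9, frames {1,2}
9 -> fault, evict 1, frames {2,9}
1 -> fault, evict 2, frames {9,1}
0 -> fault, evict 9, frames {1,0}
9 -> fault, evict 1, frames {0,9}
1 -> fault, evict 0, frames {9,1}
0 -> fault, evict 9, frames {1,0}
Page faults: 9.

9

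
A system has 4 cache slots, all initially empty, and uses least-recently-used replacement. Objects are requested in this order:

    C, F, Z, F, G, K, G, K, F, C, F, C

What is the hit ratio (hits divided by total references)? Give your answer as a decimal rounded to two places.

C -> miss, frames [C]
F -> miss, frames [C, F]
Z -> miss, frames [C, F, Z]
F -> hit
G -> miss, frames [C, Z, F, G]
K -> miss, evict C, frames [Z, F, G, K]
G -> hit
K -> hit
F -> hit
C -> miss, evict Z, frames [G, K, F, C]
F -> hit
C -> hit
Hits: 6 of 12 references → 6/12 = 0.5000.

0.50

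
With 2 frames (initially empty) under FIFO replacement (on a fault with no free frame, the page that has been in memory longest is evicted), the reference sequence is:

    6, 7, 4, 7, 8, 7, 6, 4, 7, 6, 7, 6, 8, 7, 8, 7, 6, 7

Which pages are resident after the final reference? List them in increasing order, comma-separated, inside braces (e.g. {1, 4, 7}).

{6, 7}

6: fault, frames {6}
7: fault, frames {6,7}
4: fault, evict 6, frames {7,4}
7: hit
8: fault, evict 7, frames {4,8}
7: fault, evict 4, frames {8,7}
6: fault, evict 8, frames {7,6}
4: fault, evict 7, frames {6,4}
7: fault, evict 6, frames {4,7}
6: fault, evict 4, frames {7,6}
7: hit
6: hit
8: fault, evict 7, frames {6,8}
7: fault, evict 6, frames {8,7}
8: hit
7: hit
6: fault, evict 8, frames {7,6}
7: hit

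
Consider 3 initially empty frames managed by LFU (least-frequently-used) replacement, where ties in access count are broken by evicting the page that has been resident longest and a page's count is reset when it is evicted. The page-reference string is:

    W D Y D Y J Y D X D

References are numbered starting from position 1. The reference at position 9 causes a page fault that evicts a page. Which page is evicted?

pos 1: W → fault, frames [W]
pos 2: D → fault, frames [W, D]
pos 3: Y → fault, frames [W, D, Y]
pos 4: D → hit
pos 5: Y → hit
pos 6: J → fault, evict W, frames [D, Y, J]
pos 7: Y → hit
pos 8: D → hit
pos 9: X → fault, evict J, frames [D, Y, X]
At position 9, page J is evicted.

J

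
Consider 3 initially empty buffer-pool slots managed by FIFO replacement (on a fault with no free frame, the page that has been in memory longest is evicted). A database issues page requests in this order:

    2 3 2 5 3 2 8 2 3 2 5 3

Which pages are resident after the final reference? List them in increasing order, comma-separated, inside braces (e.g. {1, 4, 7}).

2 -> fault, frames [2]
3 -> fault, frames [2, 3]
2 -> hit
5 -> fault, frames [2, 3, 5]
3 -> hit
2 -> hit
8 -> fault, evict 2, frames [3, 5, 8]
2 -> fault, evict 3, frames [5, 8, 2]
3 -> fault, evict 5, frames [8, 2, 3]
2 -> hit
5 -> fault, evict 8, frames [2, 3, 5]
3 -> hit

{2, 3, 5}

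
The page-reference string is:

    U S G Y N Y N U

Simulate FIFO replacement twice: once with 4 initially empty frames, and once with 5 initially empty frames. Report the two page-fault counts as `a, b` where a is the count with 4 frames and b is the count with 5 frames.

6, 5

4 frames: F F F F F . . F → 6 faults.
5 frames: F F F F F . . . → 5 faults.
5 < 6: adding a frame reduced faults, as is typical.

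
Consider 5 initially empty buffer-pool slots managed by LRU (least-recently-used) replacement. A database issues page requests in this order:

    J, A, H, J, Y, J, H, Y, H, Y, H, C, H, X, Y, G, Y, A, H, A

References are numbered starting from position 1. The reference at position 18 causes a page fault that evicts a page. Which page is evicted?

C

pos 1: J → fault, frames (J)
pos 2: A → fault, frames (J A)
pos 3: H → fault, frames (J A H)
pos 4: J → hit
pos 5: Y → fault, frames (A H J Y)
pos 6: J → hit
pos 7: H → hit
pos 8: Y → hit
pos 9: H → hit
pos 10: Y → hit
pos 11: H → hit
pos 12: C → fault, frames (A J Y H C)
pos 13: H → hit
pos 14: X → fault, evict A, frames (J Y C H X)
pos 15: Y → hit
pos 16: G → fault, evict J, frames (C H X Y G)
pos 17: Y → hit
pos 18: A → fault, evict C, frames (H X G Y A)
At position 18, page C is evicted.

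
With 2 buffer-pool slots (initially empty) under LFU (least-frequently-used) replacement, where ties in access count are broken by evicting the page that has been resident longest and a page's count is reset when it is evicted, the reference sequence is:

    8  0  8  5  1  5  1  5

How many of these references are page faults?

7

8 -> miss, frames [8]
0 -> miss, frames [8, 0]
8 -> hit
5 -> miss, evict 0, frames [8, 5]
1 -> miss, evict 5, frames [8, 1]
5 -> miss, evict 1, frames [8, 5]
1 -> miss, evict 5, frames [8, 1]
5 -> miss, evict 1, frames [8, 5]
Page faults: 7.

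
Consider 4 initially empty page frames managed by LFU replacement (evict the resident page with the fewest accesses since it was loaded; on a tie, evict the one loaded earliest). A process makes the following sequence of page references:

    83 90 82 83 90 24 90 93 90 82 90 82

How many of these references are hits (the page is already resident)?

83 -> miss, frames [83]
90 -> miss, frames [83, 90]
82 -> miss, frames [83, 90, 82]
83 -> hit
90 -> hit
24 -> miss, frames [83, 90, 82, 24]
90 -> hit
93 -> miss, evict 82, frames [83, 90, 24, 93]
90 -> hit
82 -> miss, evict 24, frames [83, 90, 93, 82]
90 -> hit
82 -> hit
Hits: 6.

6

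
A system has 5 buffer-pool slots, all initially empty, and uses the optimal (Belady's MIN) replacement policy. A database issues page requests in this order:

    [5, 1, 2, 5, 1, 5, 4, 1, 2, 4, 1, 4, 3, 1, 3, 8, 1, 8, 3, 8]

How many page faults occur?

6

5: miss, frames {5}
1: miss, frames {5,1}
2: miss, frames {5,1,2}
5: hit
1: hit
5: hit
4: miss, frames {5,1,2,4}
1: hit
2: hit
4: hit
1: hit
4: hit
3: miss, frames {5,1,2,4,3}
1: hit
3: hit
8: miss, evict 4, frames {5,1,2,3,8}
1: hit
8: hit
3: hit
8: hit
Page faults: 6.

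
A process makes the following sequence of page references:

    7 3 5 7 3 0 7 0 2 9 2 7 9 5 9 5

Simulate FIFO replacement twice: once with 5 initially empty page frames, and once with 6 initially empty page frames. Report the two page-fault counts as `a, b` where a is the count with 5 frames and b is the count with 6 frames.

5 frames: F F F . . F . . F F . F . . . . → 7 faults.
6 frames: F F F . . F . . F F . . . . . . → 6 faults.
6 < 7: adding a frame reduced faults, as is typical.

7, 6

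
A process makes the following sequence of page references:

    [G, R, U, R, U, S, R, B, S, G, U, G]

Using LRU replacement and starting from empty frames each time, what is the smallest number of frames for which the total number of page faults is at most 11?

f=1: 12 faults
f=2: 9 faults
f=3: 7 faults
f=4: 7 faults
f=5: 5 faults
Smallest f with faults ≤ 11 is 2.

2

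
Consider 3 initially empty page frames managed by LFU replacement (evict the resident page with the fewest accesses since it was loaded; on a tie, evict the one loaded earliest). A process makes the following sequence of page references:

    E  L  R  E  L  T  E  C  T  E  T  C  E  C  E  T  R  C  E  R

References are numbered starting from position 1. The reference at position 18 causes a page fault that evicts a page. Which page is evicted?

pos 1: E: miss, frames (E)
pos 2: L: miss, frames (E L)
pos 3: R: miss, frames (E L R)
pos 4: E: hit
pos 5: L: hit
pos 6: T: miss, evict R, frames (E L T)
pos 7: E: hit
pos 8: C: miss, evict T, frames (E L C)
pos 9: T: miss, evict C, frames (E L T)
pos 10: E: hit
pos 11: T: hit
pos 12: C: miss, evict L, frames (E T C)
pos 13: E: hit
pos 14: C: hit
pos 15: E: hit
pos 16: T: hit
pos 17: R: miss, evict C, frames (E T R)
pos 18: C: miss, evict R, frames (E T C)
At position 18, page R is evicted.

R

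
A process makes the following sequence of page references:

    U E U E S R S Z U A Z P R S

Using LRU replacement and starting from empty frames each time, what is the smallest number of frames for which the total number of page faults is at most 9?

5

f=1: 14 faults
f=2: 11 faults
f=3: 10 faults
f=4: 10 faults
f=5: 9 faults
f=6: 7 faults
f=7: 7 faults
Smallest f with faults ≤ 9 is 5.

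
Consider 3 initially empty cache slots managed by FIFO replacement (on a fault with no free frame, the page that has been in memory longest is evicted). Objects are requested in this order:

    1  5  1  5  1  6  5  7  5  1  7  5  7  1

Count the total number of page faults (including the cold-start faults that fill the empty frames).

1: miss, frames {1}
5: miss, frames {1,5}
1: hit
5: hit
1: hit
6: miss, frames {1,5,6}
5: hit
7: miss, evict 1, frames {5,6,7}
5: hit
1: miss, evict 5, frames {6,7,1}
7: hit
5: miss, evict 6, frames {7,1,5}
7: hit
1: hit
Page faults: 6.

6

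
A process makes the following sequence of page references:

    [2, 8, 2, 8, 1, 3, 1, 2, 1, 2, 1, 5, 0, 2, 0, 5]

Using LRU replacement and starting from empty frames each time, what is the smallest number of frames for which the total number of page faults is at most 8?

f=1: 16 faults
f=2: 9 faults
f=3: 8 faults
f=4: 6 faults
f=5: 6 faults
f=6: 6 faults
Smallest f with faults ≤ 8 is 3.

3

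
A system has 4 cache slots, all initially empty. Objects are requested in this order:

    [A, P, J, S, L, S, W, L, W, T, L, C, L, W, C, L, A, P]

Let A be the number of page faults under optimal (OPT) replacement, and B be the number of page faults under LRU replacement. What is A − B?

Under OPT: F F F F F . F . . F . F . . . . . F → 9 faults.
Under LRU: F F F F F . F . . F . F . . . . F F → 10 faults.
A − B = 9 − 10 = -1.

-1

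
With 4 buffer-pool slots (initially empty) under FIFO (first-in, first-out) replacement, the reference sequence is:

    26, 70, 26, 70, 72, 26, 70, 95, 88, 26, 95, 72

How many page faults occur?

6

26 → fault, frames (26)
70 → fault, frames (26 70)
26 → hit
70 → hit
72 → fault, frames (26 70 72)
26 → hit
70 → hit
95 → fault, frames (26 70 72 95)
88 → fault, evict 26, frames (70 72 95 88)
26 → fault, evict 70, frames (72 95 88 26)
95 → hit
72 → hit
Page faults: 6.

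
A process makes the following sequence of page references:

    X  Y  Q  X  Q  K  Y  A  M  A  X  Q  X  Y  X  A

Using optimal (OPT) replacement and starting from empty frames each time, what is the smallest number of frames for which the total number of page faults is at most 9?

f=1: 16 faults
f=2: 11 faults
f=3: 8 faults
f=4: 7 faults
f=5: 6 faults
f=6: 6 faults
Smallest f with faults ≤ 9 is 3.

3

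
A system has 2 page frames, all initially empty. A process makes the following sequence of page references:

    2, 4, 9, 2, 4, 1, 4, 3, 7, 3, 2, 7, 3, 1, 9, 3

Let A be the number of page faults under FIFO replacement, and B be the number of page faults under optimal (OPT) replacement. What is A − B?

Under FIFO: F F F F F F . F F . F . F F F F → 13 faults.
Under OPT: F F F . F F . F F . F . F F F . → 11 faults.
A − B = 13 − 11 = 2.

2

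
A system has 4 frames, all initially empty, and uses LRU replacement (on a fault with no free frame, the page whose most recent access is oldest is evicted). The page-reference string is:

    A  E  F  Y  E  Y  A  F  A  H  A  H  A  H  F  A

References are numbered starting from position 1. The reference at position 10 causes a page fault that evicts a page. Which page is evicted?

E

pos 1: A → miss, frames [A]
pos 2: E → miss, frames [A, E]
pos 3: F → miss, frames [A, E, F]
pos 4: Y → miss, frames [A, E, F, Y]
pos 5: E → hit
pos 6: Y → hit
pos 7: A → hit
pos 8: F → hit
pos 9: A → hit
pos 10: H → miss, evict E, frames [Y, F, A, H]
At position 10, page E is evicted.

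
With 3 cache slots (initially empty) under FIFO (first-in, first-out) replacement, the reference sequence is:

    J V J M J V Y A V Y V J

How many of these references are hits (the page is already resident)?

5

J: fault, frames {J}
V: fault, frames {J,V}
J: hit
M: fault, frames {J,V,M}
J: hit
V: hit
Y: fault, evict J, frames {V,M,Y}
A: fault, evict V, frames {M,Y,A}
V: fault, evict M, frames {Y,A,V}
Y: hit
V: hit
J: fault, evict Y, frames {A,V,J}
Hits: 5.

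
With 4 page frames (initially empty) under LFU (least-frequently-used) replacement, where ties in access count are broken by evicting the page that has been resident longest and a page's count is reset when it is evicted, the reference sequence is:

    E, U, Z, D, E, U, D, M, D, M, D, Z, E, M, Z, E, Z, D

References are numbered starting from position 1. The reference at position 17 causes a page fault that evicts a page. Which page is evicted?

pos 1: E → miss, frames [E]
pos 2: U → miss, frames [E, U]
pos 3: Z → miss, frames [E, U, Z]
pos 4: D → miss, frames [E, U, Z, D]
pos 5: E → hit
pos 6: U → hit
pos 7: D → hit
pos 8: M → miss, evict Z, frames [E, U, D, M]
pos 9: D → hit
pos 10: M → hit
pos 11: D → hit
pos 12: Z → miss, evict E, frames [U, D, M, Z]
pos 13: E → miss, evict Z, frames [U, D, M, E]
pos 14: M → hit
pos 15: Z → miss, evict E, frames [U, D, M, Z]
pos 16: E → miss, evict Z, frames [U, D, M, E]
pos 17: Z → miss, evict E, frames [U, D, M, Z]
At position 17, page E is evicted.

E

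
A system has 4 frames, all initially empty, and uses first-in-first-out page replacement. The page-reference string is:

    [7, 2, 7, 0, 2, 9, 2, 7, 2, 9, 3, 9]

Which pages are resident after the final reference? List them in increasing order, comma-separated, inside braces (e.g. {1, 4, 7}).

{0, 2, 3, 9}

7 → fault, frames {7}
2 → fault, frames {7,2}
7 → hit
0 → fault, frames {7,2,0}
2 → hit
9 → fault, frames {7,2,0,9}
2 → hit
7 → hit
2 → hit
9 → hit
3 → fault, evict 7, frames {2,0,9,3}
9 → hit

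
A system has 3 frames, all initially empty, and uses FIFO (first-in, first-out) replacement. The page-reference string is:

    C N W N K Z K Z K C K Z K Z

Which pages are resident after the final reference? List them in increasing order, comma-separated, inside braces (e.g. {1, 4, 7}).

C → miss, frames [C]
N → miss, frames [C, N]
W → miss, frames [C, N, W]
N → hit
K → miss, evict C, frames [N, W, K]
Z → miss, evict N, frames [W, K, Z]
K → hit
Z → hit
K → hit
C → miss, evict W, frames [K, Z, C]
K → hit
Z → hit
K → hit
Z → hit

{C, K, Z}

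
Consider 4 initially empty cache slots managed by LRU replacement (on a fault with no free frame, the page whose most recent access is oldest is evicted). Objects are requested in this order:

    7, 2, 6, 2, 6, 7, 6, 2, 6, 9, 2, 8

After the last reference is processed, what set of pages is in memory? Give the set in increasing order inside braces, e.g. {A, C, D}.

7 -> miss, frames {7}
2 -> miss, frames {7,2}
6 -> miss, frames {7,2,6}
2 -> hit
6 -> hit
7 -> hit
6 -> hit
2 -> hit
6 -> hit
9 -> miss, frames {7,2,6,9}
2 -> hit
8 -> miss, evict 7, frames {6,9,2,8}

{2, 6, 8, 9}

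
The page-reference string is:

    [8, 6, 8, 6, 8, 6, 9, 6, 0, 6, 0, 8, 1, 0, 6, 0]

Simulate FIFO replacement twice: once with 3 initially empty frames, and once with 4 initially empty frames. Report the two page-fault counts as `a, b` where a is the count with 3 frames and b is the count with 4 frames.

8, 5

3 frames: F F . . . . F . F . . F F . F F → 8 faults.
4 frames: F F . . . . F . F . . . F . . . → 5 faults.
5 < 8: adding a frame reduced faults, as is typical.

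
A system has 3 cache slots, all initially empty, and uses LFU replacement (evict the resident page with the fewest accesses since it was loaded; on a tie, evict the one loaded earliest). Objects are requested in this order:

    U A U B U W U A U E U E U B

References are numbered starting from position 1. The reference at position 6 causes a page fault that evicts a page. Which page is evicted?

pos 1: U -> fault, frames [U]
pos 2: A -> fault, frames [U, A]
pos 3: U -> hit
pos 4: B -> fault, frames [U, A, B]
pos 5: U -> hit
pos 6: W -> fault, evict A, frames [U, B, W]
At position 6, page A is evicted.

A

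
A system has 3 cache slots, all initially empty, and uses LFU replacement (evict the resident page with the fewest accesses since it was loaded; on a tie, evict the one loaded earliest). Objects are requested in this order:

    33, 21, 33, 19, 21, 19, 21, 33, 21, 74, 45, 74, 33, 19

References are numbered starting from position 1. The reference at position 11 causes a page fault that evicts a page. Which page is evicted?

pos 1: 33 → miss, frames [33]
pos 2: 21 → miss, frames [33, 21]
pos 3: 33 → hit
pos 4: 19 → miss, frames [33, 21, 19]
pos 5: 21 → hit
pos 6: 19 → hit
pos 7: 21 → hit
pos 8: 33 → hit
pos 9: 21 → hit
pos 10: 74 → miss, evict 19, frames [33, 21, 74]
pos 11: 45 → miss, evict 74, frames [33, 21, 45]
At position 11, page 74 is evicted.

74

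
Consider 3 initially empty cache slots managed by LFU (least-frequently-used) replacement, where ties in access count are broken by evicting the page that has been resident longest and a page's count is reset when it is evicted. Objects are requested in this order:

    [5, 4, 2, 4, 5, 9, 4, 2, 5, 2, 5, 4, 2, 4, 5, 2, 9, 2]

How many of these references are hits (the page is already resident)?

5: miss, frames [5]
4: miss, frames [5, 4]
2: miss, frames [5, 4, 2]
4: hit
5: hit
9: miss, evict 2, frames [5, 4, 9]
4: hit
2: miss, evict 9, frames [5, 4, 2]
5: hit
2: hit
5: hit
4: hit
2: hit
4: hit
5: hit
2: hit
9: miss, evict 2, frames [5, 4, 9]
2: miss, evict 9, frames [5, 4, 2]
Hits: 11.

11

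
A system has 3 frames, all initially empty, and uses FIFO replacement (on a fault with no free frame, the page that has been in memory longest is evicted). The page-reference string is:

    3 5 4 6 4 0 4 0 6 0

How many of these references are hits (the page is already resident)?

3: miss, frames [3]
5: miss, frames [3, 5]
4: miss, frames [3, 5, 4]
6: miss, evict 3, frames [5, 4, 6]
4: hit
0: miss, evict 5, frames [4, 6, 0]
4: hit
0: hit
6: hit
0: hit
Hits: 5.

5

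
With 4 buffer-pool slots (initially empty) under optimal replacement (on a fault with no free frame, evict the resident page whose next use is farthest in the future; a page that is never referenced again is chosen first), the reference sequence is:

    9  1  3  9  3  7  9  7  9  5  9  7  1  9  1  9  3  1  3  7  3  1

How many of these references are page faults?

9: fault, frames {9}
1: fault, frames {9,1}
3: fault, frames {9,1,3}
9: hit
3: hit
7: fault, frames {9,1,3,7}
9: hit
7: hit
9: hit
5: fault, evict 3, frames {9,1,7,5}
9: hit
7: hit
1: hit
9: hit
1: hit
9: hit
3: fault, evict 5, frames {9,1,7,3}
1: hit
3: hit
7: hit
3: hit
1: hit
Page faults: 6.

6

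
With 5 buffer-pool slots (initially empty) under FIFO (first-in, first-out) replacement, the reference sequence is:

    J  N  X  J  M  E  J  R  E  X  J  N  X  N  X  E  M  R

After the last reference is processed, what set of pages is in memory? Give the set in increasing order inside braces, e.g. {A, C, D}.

{J, M, N, R, X}

J -> miss, frames {J}
N -> miss, frames {J,N}
X -> miss, frames {J,N,X}
J -> hit
M -> miss, frames {J,N,X,M}
E -> miss, frames {J,N,X,M,E}
J -> hit
R -> miss, evict J, frames {N,X,M,E,R}
E -> hit
X -> hit
J -> miss, evict N, frames {X,M,E,R,J}
N -> miss, evict X, frames {M,E,R,J,N}
X -> miss, evict M, frames {E,R,J,N,X}
N -> hit
X -> hit
E -> hit
M -> miss, evict E, frames {R,J,N,X,M}
R -> hit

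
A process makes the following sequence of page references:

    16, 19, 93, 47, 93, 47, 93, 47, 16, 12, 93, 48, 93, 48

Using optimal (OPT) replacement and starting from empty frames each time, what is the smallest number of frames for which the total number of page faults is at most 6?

3

f=1: 14 faults
f=2: 7 faults
f=3: 6 faults
f=4: 6 faults
f=5: 6 faults
f=6: 6 faults
Smallest f with faults ≤ 6 is 3.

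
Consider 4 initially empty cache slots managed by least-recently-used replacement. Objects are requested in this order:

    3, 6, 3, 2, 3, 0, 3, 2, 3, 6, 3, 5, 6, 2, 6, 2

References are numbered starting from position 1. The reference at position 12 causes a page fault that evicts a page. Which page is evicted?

pos 1: 3 -> fault, frames (3)
pos 2: 6 -> fault, frames (3 6)
pos 3: 3 -> hit
pos 4: 2 -> fault, frames (6 3 2)
pos 5: 3 -> hit
pos 6: 0 -> fault, frames (6 2 3 0)
pos 7: 3 -> hit
pos 8: 2 -> hit
pos 9: 3 -> hit
pos 10: 6 -> hit
pos 11: 3 -> hit
pos 12: 5 -> fault, evict 0, frames (2 6 3 5)
At position 12, page 0 is evicted.

0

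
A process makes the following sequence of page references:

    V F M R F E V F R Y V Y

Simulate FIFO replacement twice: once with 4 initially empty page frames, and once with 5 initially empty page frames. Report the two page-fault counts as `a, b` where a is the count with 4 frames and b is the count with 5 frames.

8, 7

4 frames: F F F F . F F F . F . . → 8 faults.
5 frames: F F F F . F . . . F F . → 7 faults.
7 < 8: adding a frame reduced faults, as is typical.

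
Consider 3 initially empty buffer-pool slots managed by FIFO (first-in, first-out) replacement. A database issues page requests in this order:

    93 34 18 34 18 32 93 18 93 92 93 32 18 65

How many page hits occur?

6

93 -> fault, frames {93}
34 -> fault, frames {93,34}
18 -> fault, frames {93,34,18}
34 -> hit
18 -> hit
32 -> fault, evict 93, frames {34,18,32}
93 -> fault, evict 34, frames {18,32,93}
18 -> hit
93 -> hit
92 -> fault, evict 18, frames {32,93,92}
93 -> hit
32 -> hit
18 -> fault, evict 32, frames {93,92,18}
65 -> fault, evict 93, frames {92,18,65}
Hits: 6.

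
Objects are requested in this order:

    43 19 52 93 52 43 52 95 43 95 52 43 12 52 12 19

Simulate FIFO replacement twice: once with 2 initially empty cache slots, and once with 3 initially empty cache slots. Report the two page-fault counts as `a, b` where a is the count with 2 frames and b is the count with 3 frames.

11, 9

2 frames: F F F F . F F F F . F . F . . F → 11 faults.
3 frames: F F F F . F . F . . F . F . . F → 9 faults.
9 < 11: adding a frame reduced faults, as is typical.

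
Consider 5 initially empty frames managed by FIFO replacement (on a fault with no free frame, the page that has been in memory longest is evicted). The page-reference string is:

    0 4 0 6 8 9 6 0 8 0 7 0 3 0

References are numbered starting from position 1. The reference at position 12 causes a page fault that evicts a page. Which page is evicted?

4

pos 1: 0: miss, frames (0)
pos 2: 4: miss, frames (0 4)
pos 3: 0: hit
pos 4: 6: miss, frames (0 4 6)
pos 5: 8: miss, frames (0 4 6 8)
pos 6: 9: miss, frames (0 4 6 8 9)
pos 7: 6: hit
pos 8: 0: hit
pos 9: 8: hit
pos 10: 0: hit
pos 11: 7: miss, evict 0, frames (4 6 8 9 7)
pos 12: 0: miss, evict 4, frames (6 8 9 7 0)
At position 12, page 4 is evicted.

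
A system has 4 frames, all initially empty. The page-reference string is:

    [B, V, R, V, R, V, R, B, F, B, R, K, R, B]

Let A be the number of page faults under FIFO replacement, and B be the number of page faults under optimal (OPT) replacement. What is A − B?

1

Under FIFO: F F F . . . . . F . . F . F → 6 faults.
Under OPT: F F F . . . . . F . . F . . → 5 faults.
A − B = 6 − 5 = 1.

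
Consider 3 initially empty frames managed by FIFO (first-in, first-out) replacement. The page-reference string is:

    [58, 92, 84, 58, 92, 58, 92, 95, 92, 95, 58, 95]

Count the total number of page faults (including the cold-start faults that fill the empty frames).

5

58 -> miss, frames [58]
92 -> miss, frames [58, 92]
84 -> miss, frames [58, 92, 84]
58 -> hit
92 -> hit
58 -> hit
92 -> hit
95 -> miss, evict 58, frames [92, 84, 95]
92 -> hit
95 -> hit
58 -> miss, evict 92, frames [84, 95, 58]
95 -> hit
Page faults: 5.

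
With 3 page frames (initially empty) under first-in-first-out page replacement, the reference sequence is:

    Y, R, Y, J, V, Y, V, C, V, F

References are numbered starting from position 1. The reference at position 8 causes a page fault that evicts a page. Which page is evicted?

pos 1: Y → miss, frames [Y]
pos 2: R → miss, frames [Y, R]
pos 3: Y → hit
pos 4: J → miss, frames [Y, R, J]
pos 5: V → miss, evict Y, frames [R, J, V]
pos 6: Y → miss, evict R, frames [J, V, Y]
pos 7: V → hit
pos 8: C → miss, evict J, frames [V, Y, C]
At position 8, page J is evicted.

J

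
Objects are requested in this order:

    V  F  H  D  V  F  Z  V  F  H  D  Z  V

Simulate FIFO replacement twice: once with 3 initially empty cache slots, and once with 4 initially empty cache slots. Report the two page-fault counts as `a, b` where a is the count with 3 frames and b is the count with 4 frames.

10, 11

3 frames: F F F F F F F . . F F . F → 10 faults.
4 frames: F F F F . . F F F F F F F → 11 faults.
11 > 10: adding a frame increased faults — Belady's anomaly.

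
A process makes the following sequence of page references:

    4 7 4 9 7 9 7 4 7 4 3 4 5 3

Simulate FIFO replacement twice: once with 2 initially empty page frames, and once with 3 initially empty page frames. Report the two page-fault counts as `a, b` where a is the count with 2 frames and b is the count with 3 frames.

2 frames: F F . F . . . F F . F F F F → 9 faults.
3 frames: F F . F . . . . . . F F F . → 6 faults.
6 < 9: adding a frame reduced faults, as is typical.

9, 6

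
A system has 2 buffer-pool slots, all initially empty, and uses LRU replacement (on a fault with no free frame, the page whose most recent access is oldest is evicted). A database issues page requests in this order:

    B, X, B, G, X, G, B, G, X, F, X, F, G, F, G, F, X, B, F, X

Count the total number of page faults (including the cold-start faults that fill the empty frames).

B: fault, frames (B)
X: fault, frames (B X)
B: hit
G: fault, evict X, frames (B G)
X: fault, evict B, frames (G X)
G: hit
B: fault, evict X, frames (G B)
G: hit
X: fault, evict B, frames (G X)
F: fault, evict G, frames (X F)
X: hit
F: hit
G: fault, evict X, frames (F G)
F: hit
G: hit
F: hit
X: fault, evict G, frames (F X)
B: fault, evict F, frames (X B)
F: fault, evict X, frames (B F)
X: fault, evict B, frames (F X)
Page faults: 12.

12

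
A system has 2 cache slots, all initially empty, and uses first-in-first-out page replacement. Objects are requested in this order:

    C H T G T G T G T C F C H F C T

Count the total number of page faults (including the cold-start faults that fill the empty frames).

9

C: fault, frames [C]
H: fault, frames [C, H]
T: fault, evict C, frames [H, T]
G: fault, evict H, frames [T, G]
T: hit
G: hit
T: hit
G: hit
T: hit
C: fault, evict T, frames [G, C]
F: fault, evict G, frames [C, F]
C: hit
H: fault, evict C, frames [F, H]
F: hit
C: fault, evict F, frames [H, C]
T: fault, evict H, frames [C, T]
Page faults: 9.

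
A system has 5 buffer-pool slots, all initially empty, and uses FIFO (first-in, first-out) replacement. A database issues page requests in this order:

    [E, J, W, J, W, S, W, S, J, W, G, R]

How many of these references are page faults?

E: miss, frames [E]
J: miss, frames [E, J]
W: miss, frames [E, J, W]
J: hit
W: hit
S: miss, frames [E, J, W, S]
W: hit
S: hit
J: hit
W: hit
G: miss, frames [E, J, W, S, G]
R: miss, evict E, frames [J, W, S, G, R]
Page faults: 6.

6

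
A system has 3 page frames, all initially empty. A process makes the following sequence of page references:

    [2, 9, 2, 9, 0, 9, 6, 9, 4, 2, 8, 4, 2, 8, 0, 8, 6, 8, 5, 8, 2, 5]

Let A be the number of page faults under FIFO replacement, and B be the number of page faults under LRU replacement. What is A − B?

Under FIFO: F F . . F . F . F F F . . . F . F . F F F . → 12 faults.
Under LRU: F F . . F . F . F F F . . . F . F . F . F . → 11 faults.
A − B = 12 − 11 = 1.

1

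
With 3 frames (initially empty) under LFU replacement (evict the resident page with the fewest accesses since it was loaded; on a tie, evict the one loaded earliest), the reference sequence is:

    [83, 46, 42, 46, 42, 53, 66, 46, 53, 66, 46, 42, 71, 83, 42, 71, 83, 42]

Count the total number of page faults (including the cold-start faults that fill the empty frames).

83: fault, frames {83}
46: fault, frames {83,46}
42: fault, frames {83,46,42}
46: hit
42: hit
53: fault, evict 83, frames {46,42,53}
66: fault, evict 53, frames {46,42,66}
46: hit
53: fault, evict 66, frames {46,42,53}
66: fault, evict 53, frames {46,42,66}
46: hit
42: hit
71: fault, evict 66, frames {46,42,71}
83: fault, evict 71, frames {46,42,83}
42: hit
71: fault, evict 83, frames {46,42,71}
83: fault, evict 71, frames {46,42,83}
42: hit
Page faults: 11.

11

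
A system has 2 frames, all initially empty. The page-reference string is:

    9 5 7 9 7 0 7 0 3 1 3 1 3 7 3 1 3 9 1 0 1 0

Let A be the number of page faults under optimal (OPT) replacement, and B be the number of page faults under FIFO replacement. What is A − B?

-4

Under OPT: F F F . . F . . F F . . . F . F . F . F . . → 10 faults.
Under FIFO: F F F F . F F . F F . . . F F F . F . F F . → 14 faults.
A − B = 10 − 14 = -4.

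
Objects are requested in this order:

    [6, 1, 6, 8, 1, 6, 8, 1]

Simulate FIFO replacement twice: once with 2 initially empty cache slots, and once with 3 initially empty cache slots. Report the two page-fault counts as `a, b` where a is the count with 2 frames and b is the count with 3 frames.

2 frames: F F . F . F . F → 5 faults.
3 frames: F F . F . . . . → 3 faults.
3 < 5: adding a frame reduced faults, as is typical.

5, 3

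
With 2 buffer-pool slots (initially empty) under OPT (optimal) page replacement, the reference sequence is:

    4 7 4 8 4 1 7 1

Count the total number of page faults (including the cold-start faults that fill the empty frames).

5

4: miss, frames {4}
7: miss, frames {4,7}
4: hit
8: miss, evict 7, frames {4,8}
4: hit
1: miss, evict 8, frames {4,1}
7: miss, evict 4, frames {1,7}
1: hit
Page faults: 5.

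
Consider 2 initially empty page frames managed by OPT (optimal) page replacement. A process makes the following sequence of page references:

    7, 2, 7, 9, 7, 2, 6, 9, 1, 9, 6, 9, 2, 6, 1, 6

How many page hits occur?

7: fault, frames {7}
2: fault, frames {7,2}
7: hit
9: fault, evict 2, frames {7,9}
7: hit
2: fault, evict 7, frames {9,2}
6: fault, evict 2, frames {9,6}
9: hit
1: fault, evict 6, frames {9,1}
9: hit
6: fault, evict 1, frames {9,6}
9: hit
2: fault, evict 9, frames {6,2}
6: hit
1: fault, evict 2, frames {6,1}
6: hit
Hits: 7.

7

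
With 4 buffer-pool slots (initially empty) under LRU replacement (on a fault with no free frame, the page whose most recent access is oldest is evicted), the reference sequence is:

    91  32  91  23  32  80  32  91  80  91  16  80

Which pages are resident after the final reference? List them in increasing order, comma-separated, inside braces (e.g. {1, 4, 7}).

{16, 32, 80, 91}

91 → fault, frames (91)
32 → fault, frames (91 32)
91 → hit
23 → fault, frames (32 91 23)
32 → hit
80 → fault, frames (91 23 32 80)
32 → hit
91 → hit
80 → hit
91 → hit
16 → fault, evict 23, frames (32 80 91 16)
80 → hit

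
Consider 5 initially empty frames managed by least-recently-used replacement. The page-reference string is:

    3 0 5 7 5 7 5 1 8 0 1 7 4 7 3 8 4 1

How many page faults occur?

3 -> fault, frames (3)
0 -> fault, frames (3 0)
5 -> fault, frames (3 0 5)
7 -> fault, frames (3 0 5 7)
5 -> hit
7 -> hit
5 -> hit
1 -> fault, frames (3 0 7 5 1)
8 -> fault, evict 3, frames (0 7 5 1 8)
0 -> hit
1 -> hit
7 -> hit
4 -> fault, evict 5, frames (8 0 1 7 4)
7 -> hit
3 -> fault, evict 8, frames (0 1 4 7 3)
8 -> fault, evict 0, frames (1 4 7 3 8)
4 -> hit
1 -> hit
Page faults: 9.

9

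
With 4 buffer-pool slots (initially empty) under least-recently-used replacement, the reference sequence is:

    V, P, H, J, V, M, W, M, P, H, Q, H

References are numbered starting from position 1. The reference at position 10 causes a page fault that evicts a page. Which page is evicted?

pos 1: V: fault, frames (V)
pos 2: P: fault, frames (V P)
pos 3: H: fault, frames (V P H)
pos 4: J: fault, frames (V P H J)
pos 5: V: hit
pos 6: M: fault, evict P, frames (H J V M)
pos 7: W: fault, evict H, frames (J V M W)
pos 8: M: hit
pos 9: P: fault, evict J, frames (V W M P)
pos 10: H: fault, evict V, frames (W M P H)
At position 10, page V is evicted.

V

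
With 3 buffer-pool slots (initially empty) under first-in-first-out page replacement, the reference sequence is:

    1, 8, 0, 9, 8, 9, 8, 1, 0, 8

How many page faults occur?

6

1: miss, frames [1]
8: miss, frames [1, 8]
0: miss, frames [1, 8, 0]
9: miss, evict 1, frames [8, 0, 9]
8: hit
9: hit
8: hit
1: miss, evict 8, frames [0, 9, 1]
0: hit
8: miss, evict 0, frames [9, 1, 8]
Page faults: 6.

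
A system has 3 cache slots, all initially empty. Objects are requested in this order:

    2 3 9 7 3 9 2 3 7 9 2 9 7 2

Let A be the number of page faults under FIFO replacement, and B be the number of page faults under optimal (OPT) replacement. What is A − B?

Under FIFO: F F F F . . F F . F . . F F → 9 faults.
Under OPT: F F F F . . F . . F . . . . → 6 faults.
A − B = 9 − 6 = 3.

3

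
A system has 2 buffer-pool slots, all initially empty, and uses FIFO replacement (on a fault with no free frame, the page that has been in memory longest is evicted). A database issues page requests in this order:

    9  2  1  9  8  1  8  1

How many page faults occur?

6

9: fault, frames {9}
2: fault, frames {9,2}
1: fault, evict 9, frames {2,1}
9: fault, evict 2, frames {1,9}
8: fault, evict 1, frames {9,8}
1: fault, evict 9, frames {8,1}
8: hit
1: hit
Page faults: 6.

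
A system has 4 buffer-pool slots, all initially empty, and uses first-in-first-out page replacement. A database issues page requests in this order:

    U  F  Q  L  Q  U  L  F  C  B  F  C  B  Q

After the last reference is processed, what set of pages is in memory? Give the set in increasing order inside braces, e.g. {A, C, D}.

U → miss, frames (U)
F → miss, frames (U F)
Q → miss, frames (U F Q)
L → miss, frames (U F Q L)
Q → hit
U → hit
L → hit
F → hit
C → miss, evict U, frames (F Q L C)
B → miss, evict F, frames (Q L C B)
F → miss, evict Q, frames (L C B F)
C → hit
B → hit
Q → miss, evict L, frames (C B F Q)

{B, C, F, Q}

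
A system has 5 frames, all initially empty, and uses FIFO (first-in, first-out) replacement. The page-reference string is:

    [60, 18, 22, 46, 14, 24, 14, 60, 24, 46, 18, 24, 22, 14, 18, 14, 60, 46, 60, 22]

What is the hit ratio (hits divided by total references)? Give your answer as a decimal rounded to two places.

0.50

60 -> fault, frames (60)
18 -> fault, frames (60 18)
22 -> fault, frames (60 18 22)
46 -> fault, frames (60 18 22 46)
14 -> fault, frames (60 18 22 46 14)
24 -> fault, evict 60, frames (18 22 46 14 24)
14 -> hit
60 -> fault, evict 18, frames (22 46 14 24 60)
24 -> hit
46 -> hit
18 -> fault, evict 22, frames (46 14 24 60 18)
24 -> hit
22 -> fault, evict 46, frames (14 24 60 18 22)
14 -> hit
18 -> hit
14 -> hit
60 -> hit
46 -> fault, evict 14, frames (24 60 18 22 46)
60 -> hit
22 -> hit
Hits: 10 of 20 references → 10/20 = 0.5000.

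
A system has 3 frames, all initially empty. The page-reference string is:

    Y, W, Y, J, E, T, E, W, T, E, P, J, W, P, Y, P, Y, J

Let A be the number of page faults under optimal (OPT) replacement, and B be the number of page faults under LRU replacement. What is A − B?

Under OPT: F F . F F F . . . . F F . . F . . . → 8 faults.
Under LRU: F F . F F F . F . . F F F . F . . F → 11 faults.
A − B = 8 − 11 = -3.

-3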